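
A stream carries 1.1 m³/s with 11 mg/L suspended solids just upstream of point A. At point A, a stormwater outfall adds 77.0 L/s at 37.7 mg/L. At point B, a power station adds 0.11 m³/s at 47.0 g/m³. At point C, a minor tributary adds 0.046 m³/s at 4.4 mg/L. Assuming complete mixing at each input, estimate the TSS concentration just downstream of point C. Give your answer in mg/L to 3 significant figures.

77.0 L/s = 0.077 m³/s.
After input A: C = (1.1·11 + 0.077·37.7) / 1.177 = 12.75 mg/L.
After input B: C = (1.177·12.75 + 0.11·47) / 1.287 = 15.67 mg/L.
After input C: C = (1.287·15.67 + 0.046·4.4) / 1.333 = 15.29 mg/L.

15.3 mg/L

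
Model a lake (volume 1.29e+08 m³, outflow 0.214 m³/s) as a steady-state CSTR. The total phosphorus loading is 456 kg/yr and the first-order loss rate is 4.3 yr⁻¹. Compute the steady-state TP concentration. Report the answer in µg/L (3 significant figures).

0.812 µg/L

Outflow Q = 0.214 m³/s × 3.156e+07 s/yr = 6.753e+06 m³/yr.
Steady-state CSTR mass balance: W = Q·C + k·V·C, so C = W/(Q + kV).
Q + kV = 6.753e+06 + 4.3·1.29e+08 = 5.615e+08 m³/yr.
C = 456/5.615e+08 = 8.122e-07 kg/m³ = 0.0008122 mg/L = 0.8122 µg/L.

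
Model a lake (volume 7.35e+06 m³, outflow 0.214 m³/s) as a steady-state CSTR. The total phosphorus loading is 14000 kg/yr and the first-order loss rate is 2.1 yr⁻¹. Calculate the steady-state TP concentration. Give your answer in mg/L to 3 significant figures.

Outflow Q = 0.214 m³/s × 3.156e+07 s/yr = 6.753e+06 m³/yr.
Steady-state CSTR mass balance: W = Q·C + k·V·C, so C = W/(Q + kV).
Q + kV = 6.753e+06 + 2.1·7.35e+06 = 2.219e+07 m³/yr.
C = 14000/2.219e+07 = 0.000631 kg/m³ = 0.631 mg/L.

0.631 mg/L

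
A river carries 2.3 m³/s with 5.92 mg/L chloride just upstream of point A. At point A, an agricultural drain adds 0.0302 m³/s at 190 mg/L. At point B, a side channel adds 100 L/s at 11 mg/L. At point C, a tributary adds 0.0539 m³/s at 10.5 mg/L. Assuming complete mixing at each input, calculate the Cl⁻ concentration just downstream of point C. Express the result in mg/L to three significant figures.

8.46 mg/L

After input A: C = (2.3·5.92 + 0.0302·190) / 2.33 = 8.306 mg/L.
100 L/s = 0.1 m³/s.
After input B: C = (2.33·8.306 + 0.1·11) / 2.43 = 8.417 mg/L.
After input C: C = (2.43·8.417 + 0.0539·10.5) / 2.484 = 8.462 mg/L.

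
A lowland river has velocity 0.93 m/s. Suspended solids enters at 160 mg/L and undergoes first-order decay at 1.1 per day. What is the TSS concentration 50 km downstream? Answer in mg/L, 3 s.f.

80.7 mg/L

Travel time t = 50 km / 0.93 m/s = 5e+04/0.93 = 5.376e+04 s = 0.6223 d.
First-order decay: C = 160·exp(−1.1·0.6223) = 160·0.5043 = 80.7 mg/L.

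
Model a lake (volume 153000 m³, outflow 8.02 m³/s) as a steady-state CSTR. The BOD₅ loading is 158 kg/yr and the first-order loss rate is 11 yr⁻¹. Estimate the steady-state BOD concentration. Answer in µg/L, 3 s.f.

Outflow Q = 8.02 m³/s × 3.156e+07 s/yr = 2.531e+08 m³/yr.
Steady-state CSTR mass balance: W = Q·C + k·V·C, so C = W/(Q + kV).
Q + kV = 2.531e+08 + 11·153000 = 2.548e+08 m³/yr.
C = 158/2.548e+08 = 6.202e-07 kg/m³ = 0.0006202 mg/L = 0.6202 µg/L.

0.620 µg/L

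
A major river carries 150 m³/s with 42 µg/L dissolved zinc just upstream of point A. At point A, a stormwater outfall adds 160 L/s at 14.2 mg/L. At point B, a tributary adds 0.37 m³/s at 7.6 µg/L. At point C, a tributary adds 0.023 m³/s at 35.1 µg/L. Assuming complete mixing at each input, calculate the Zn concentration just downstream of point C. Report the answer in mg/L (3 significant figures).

42 µg/L = 0.042 mg/L.
160 L/s = 0.16 m³/s.
After input A: C = (150·0.042 + 0.16·14.2) / 150.2 = 0.05709 mg/L.
7.6 µg/L = 0.0076 mg/L.
After input B: C = (150.2·0.05709 + 0.37·0.0076) / 150.5 = 0.05696 mg/L.
35.1 µg/L = 0.0351 mg/L.
After input C: C = (150.5·0.05696 + 0.023·0.0351) / 150.6 = 0.05696 mg/L.

0.0570 mg/L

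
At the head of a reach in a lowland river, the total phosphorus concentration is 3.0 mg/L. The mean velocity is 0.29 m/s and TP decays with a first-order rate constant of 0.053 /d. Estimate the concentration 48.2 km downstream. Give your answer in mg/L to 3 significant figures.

Travel time t = 48.2 km / 0.29 m/s = 4.82e+04/0.29 = 1.662e+05 s = 1.924 d.
First-order decay: C = 3.0·exp(−0.053·1.924) = 3.0·0.9031 = 2.709 mg/L.

2.71 mg/L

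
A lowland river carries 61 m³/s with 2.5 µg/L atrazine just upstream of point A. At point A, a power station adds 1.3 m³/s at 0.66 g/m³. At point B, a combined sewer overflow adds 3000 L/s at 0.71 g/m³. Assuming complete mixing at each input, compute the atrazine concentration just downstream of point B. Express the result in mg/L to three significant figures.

2.5 µg/L = 0.0025 mg/L.
After input A: C = (61·0.0025 + 1.3·0.66) / 62.3 = 0.01622 mg/L.
3000 L/s = 3 m³/s.
After input B: C = (62.3·0.01622 + 3·0.71) / 65.3 = 0.04809 mg/L.

0.0481 mg/L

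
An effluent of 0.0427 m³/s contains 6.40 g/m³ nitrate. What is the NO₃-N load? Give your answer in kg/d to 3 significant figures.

Mass flux = Q·C = 0.0427 m³/s × 6.4 g/m³ = 0.2733 g/s.
= 0.2733 g/s × 86.4 = 23.61 kg/d.

23.6 kg/d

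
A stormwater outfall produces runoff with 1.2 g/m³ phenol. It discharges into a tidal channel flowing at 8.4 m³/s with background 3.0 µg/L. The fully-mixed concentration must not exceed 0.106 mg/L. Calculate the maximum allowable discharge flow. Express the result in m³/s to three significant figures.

0.791 m³/s

3.0 µg/L = 0.003 mg/L.
Mass balance at complete mixing: C_std·(Q_w + Q_r) = Q_w·C_e + Q_r·C_b.
Rearranging, Q_w = Q_r·(C_std − C_b)/(C_e − C_std) = 8.4·(0.106 − 0.003) / (1.2 − 0.106) = 0.7909 m³/s.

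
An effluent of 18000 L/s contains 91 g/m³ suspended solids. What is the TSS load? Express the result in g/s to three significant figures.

1640 g/s

18000 L/s = 18 m³/s.
Mass flux = Q·C = 18 m³/s × 91 g/m³ = 1638 g/s.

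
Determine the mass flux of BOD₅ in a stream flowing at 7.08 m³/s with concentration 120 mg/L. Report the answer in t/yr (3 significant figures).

26800 t/yr

Mass flux = Q·C = 7.08 m³/s × 120 g/m³ = 849.6 g/s.
= 849.6 g/s × 31.56 = 2.681e+04 t/yr.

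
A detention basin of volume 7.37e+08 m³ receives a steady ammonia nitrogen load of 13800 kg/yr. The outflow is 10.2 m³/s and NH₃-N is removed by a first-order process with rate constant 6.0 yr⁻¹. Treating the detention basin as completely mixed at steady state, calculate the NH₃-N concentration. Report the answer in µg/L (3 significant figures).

2.91 µg/L

Outflow Q = 10.2 m³/s × 3.156e+07 s/yr = 3.219e+08 m³/yr.
Steady-state CSTR mass balance: W = Q·C + k·V·C, so C = W/(Q + kV).
Q + kV = 3.219e+08 + 6.0·7.37e+08 = 4.744e+09 m³/yr.
C = 13800/4.744e+09 = 2.909e-06 kg/m³ = 0.002909 mg/L = 2.909 µg/L.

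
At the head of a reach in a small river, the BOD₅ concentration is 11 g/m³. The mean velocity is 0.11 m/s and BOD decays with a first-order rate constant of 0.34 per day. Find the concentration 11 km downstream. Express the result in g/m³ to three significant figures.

7.42 g/m³

Travel time t = 11 km / 0.11 m/s = 1.1e+04/0.11 = 1e+05 s = 1.157 d.
First-order decay: C = 11·exp(−0.34·1.157) = 11·0.6747 = 7.421 g/m³.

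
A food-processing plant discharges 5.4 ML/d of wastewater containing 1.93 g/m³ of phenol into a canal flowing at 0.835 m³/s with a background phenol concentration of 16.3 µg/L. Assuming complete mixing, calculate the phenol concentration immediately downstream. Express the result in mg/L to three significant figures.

0.150 mg/L

5.4 ML/d = 0.0625 m³/s.
16.3 µg/L = 0.0163 mg/L.
Conservation of mass across the mixing zone: C = (0.0625·1.93 + 0.835·0.0163) / (0.0625 + 0.835) = 0.1342/0.8975 = 0.1496 mg/L.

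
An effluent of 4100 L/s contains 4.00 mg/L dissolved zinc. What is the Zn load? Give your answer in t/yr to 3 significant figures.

518 t/yr

4100 L/s = 4.1 m³/s.
Mass flux = Q·C = 4.1 m³/s × 4 g/m³ = 16.4 g/s.
= 16.4 g/s × 31.56 = 517.5 t/yr.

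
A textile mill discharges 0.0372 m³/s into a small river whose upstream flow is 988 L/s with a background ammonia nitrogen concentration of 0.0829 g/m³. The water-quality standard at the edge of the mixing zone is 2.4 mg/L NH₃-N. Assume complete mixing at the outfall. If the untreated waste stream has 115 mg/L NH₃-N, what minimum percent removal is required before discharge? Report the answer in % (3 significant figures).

44.4 %

988 L/s = 0.988 m³/s.
Mass balance: 2.4·1.025 = 0.0372·Cₑ + 0.988·0.0829.
Cₑ = (2.46 − 0.08191) / 0.0372 = 63.94 mg/L.
Required removal = 1 − 63.94/115 = 44.4 %.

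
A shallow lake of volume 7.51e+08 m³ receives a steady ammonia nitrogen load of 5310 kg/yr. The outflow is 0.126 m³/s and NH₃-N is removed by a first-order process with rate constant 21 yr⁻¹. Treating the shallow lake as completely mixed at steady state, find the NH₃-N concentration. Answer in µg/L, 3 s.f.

0.337 µg/L

Outflow Q = 0.126 m³/s × 3.156e+07 s/yr = 3.976e+06 m³/yr.
Steady-state CSTR mass balance: W = Q·C + k·V·C, so C = W/(Q + kV).
Q + kV = 3.976e+06 + 21·7.51e+08 = 1.577e+10 m³/yr.
C = 5310/1.577e+10 = 3.366e-07 kg/m³ = 0.0003366 mg/L = 0.3366 µg/L.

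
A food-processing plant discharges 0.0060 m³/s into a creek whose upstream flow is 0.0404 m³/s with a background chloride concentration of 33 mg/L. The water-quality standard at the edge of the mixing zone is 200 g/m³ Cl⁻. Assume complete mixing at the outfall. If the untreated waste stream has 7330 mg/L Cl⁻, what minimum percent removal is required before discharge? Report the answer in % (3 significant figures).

81.9 %

Mass balance: 200·0.0464 = 0.006·Cₑ + 0.0404·33.
Cₑ = (9.28 − 1.333) / 0.006 = 1324 mg/L.
Required removal = 1 − 1324/7330 = 81.93 %.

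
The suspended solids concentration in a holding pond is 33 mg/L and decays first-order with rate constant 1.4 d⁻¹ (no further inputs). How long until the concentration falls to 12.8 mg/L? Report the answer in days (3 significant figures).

0.676 d

t = ln(C₀/C)/k = ln(33/12.8)/1.4 = 0.9471/1.4 = 0.6765 d.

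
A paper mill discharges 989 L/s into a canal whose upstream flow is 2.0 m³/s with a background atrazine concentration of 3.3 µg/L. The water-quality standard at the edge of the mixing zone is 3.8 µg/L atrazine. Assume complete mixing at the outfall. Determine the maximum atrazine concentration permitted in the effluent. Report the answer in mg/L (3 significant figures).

989 L/s = 0.989 m³/s.
3.3 µg/L = 0.0033 mg/L.
3.8 µg/L = 0.0038 mg/L.
Mass balance: 0.0038·2.989 = 0.989·Cₑ + 2·0.0033.
Cₑ = (0.01136 − 0.0066) / 0.989 = 0.004811 mg/L.

0.00481 mg/L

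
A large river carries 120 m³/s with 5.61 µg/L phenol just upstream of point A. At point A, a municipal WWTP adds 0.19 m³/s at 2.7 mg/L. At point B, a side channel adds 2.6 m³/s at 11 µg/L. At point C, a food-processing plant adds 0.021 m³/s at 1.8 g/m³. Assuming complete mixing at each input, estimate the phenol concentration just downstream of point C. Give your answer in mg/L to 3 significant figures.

0.0102 mg/L

5.61 µg/L = 0.00561 mg/L.
After input A: C = (120·0.00561 + 0.19·2.7) / 120.2 = 0.009869 mg/L.
11 µg/L = 0.011 mg/L.
After input B: C = (120.2·0.009869 + 2.6·0.011) / 122.8 = 0.009893 mg/L.
After input C: C = (122.8·0.009893 + 0.021·1.8) / 122.8 = 0.0102 mg/L.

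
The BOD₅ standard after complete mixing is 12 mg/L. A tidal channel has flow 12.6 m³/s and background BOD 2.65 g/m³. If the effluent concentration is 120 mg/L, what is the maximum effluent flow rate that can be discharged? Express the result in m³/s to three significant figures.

Mass balance at complete mixing: C_std·(Q_w + Q_r) = Q_w·C_e + Q_r·C_b.
Rearranging, Q_w = Q_r·(C_std − C_b)/(C_e − C_std) = 12.6·(12 − 2.65) / (120 − 12) = 1.091 m³/s.

1.09 m³/s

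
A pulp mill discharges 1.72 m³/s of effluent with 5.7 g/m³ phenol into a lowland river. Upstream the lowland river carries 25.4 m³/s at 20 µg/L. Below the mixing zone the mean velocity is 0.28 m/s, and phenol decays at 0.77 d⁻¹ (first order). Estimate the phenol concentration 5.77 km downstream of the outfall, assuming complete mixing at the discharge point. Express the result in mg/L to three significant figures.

0.316 mg/L

20 µg/L = 0.02 mg/L.
After complete mixing, C₀ = (1.72·5.7 + 25.4·0.02) / 27.12 = 0.3802 mg/L.
Travel time t = 5770 m / 0.28 m/s = 2.061e+04 s = 0.2385 d.
C = 0.3802·exp(−0.77·0.2385) = 0.3802·0.8322 = 0.3164 mg/L.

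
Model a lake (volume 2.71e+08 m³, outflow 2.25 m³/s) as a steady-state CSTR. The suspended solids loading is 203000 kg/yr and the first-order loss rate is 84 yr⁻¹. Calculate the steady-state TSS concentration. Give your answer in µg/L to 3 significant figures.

8.89 µg/L

Outflow Q = 2.25 m³/s × 3.156e+07 s/yr = 7.1e+07 m³/yr.
Steady-state CSTR mass balance: W = Q·C + k·V·C, so C = W/(Q + kV).
Q + kV = 7.1e+07 + 84·2.71e+08 = 2.284e+10 m³/yr.
C = 203000/2.284e+10 = 8.89e-06 kg/m³ = 0.00889 mg/L = 8.89 µg/L.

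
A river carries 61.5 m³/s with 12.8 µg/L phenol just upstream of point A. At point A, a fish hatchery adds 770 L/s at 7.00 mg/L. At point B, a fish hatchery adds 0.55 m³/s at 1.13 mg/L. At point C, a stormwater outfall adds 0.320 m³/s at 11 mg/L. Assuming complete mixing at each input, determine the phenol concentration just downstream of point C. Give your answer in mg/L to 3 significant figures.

0.163 mg/L

12.8 µg/L = 0.0128 mg/L.
770 L/s = 0.77 m³/s.
After input A: C = (61.5·0.0128 + 0.77·7) / 62.27 = 0.0992 mg/L.
After input B: C = (62.27·0.0992 + 0.55·1.13) / 62.82 = 0.1082 mg/L.
After input C: C = (62.82·0.1082 + 0.32·11) / 63.14 = 0.1634 mg/L.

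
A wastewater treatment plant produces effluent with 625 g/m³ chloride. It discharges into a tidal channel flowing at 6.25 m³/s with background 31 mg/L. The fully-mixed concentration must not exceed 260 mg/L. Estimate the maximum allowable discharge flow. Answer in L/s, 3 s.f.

Mass balance at complete mixing: C_std·(Q_w + Q_r) = Q_w·C_e + Q_r·C_b.
Rearranging, Q_w = Q_r·(C_std − C_b)/(C_e − C_std) = 6.25·(260 − 31) / (625 − 260) = 3.921 m³/s.
= 3921 L/s.

3920 L/s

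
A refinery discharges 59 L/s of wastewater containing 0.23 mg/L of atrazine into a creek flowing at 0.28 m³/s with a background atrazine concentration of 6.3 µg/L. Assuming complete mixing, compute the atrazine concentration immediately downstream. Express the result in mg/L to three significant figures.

0.0452 mg/L

59 L/s = 0.059 m³/s.
6.3 µg/L = 0.0063 mg/L.
By mass balance at complete mixing, C = (0.059·0.23 + 0.28·0.0063) / (0.059 + 0.28) = 0.01533/0.339 = 0.04523 mg/L.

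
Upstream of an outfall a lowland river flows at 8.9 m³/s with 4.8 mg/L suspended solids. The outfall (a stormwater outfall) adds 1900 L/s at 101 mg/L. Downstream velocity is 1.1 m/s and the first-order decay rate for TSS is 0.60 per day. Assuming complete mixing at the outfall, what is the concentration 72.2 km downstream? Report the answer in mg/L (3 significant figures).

1900 L/s = 1.9 m³/s.
After complete mixing, C₀ = (1.9·101 + 8.9·4.8) / 10.8 = 21.72 mg/L.
Travel time t = 7.22e+04 m / 1.1 m/s = 6.564e+04 s = 0.7597 d.
C = 21.72·exp(−0.60·0.7597) = 21.72·0.6339 = 13.77 mg/L.

13.8 mg/L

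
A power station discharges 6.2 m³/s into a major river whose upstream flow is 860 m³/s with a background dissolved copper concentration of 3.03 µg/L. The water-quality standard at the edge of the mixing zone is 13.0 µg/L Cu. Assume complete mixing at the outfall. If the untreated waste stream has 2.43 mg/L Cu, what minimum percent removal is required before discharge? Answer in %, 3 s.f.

42.6 %

3.03 µg/L = 0.00303 mg/L.
13.0 µg/L = 0.013 mg/L.
Mass balance: 0.013·866.2 = 6.2·Cₑ + 860·0.00303.
Cₑ = (11.26 − 2.606) / 6.2 = 1.396 mg/L.
Required removal = 1 − 1.396/2.43 = 42.55 %.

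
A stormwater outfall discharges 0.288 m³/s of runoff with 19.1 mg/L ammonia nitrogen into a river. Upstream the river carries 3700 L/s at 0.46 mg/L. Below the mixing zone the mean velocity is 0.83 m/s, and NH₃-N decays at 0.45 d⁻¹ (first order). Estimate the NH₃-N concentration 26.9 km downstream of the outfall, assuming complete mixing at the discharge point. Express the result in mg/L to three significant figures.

1.53 mg/L

3700 L/s = 3.7 m³/s.
After complete mixing, C₀ = (0.288·19.1 + 3.7·0.46) / 3.988 = 1.806 mg/L.
Travel time t = 2.69e+04 m / 0.83 m/s = 3.241e+04 s = 0.3751 d.
C = 1.806·exp(−0.45·0.3751) = 1.806·0.8447 = 1.526 mg/L.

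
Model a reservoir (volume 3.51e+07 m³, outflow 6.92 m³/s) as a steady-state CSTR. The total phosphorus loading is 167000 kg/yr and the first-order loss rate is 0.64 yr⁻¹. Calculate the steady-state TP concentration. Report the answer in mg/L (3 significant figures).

Outflow Q = 6.92 m³/s × 3.156e+07 s/yr = 2.184e+08 m³/yr.
Steady-state CSTR mass balance: W = Q·C + k·V·C, so C = W/(Q + kV).
Q + kV = 2.184e+08 + 0.64·3.51e+07 = 2.408e+08 m³/yr.
C = 167000/2.408e+08 = 0.0006934 kg/m³ = 0.6934 mg/L.

0.693 mg/L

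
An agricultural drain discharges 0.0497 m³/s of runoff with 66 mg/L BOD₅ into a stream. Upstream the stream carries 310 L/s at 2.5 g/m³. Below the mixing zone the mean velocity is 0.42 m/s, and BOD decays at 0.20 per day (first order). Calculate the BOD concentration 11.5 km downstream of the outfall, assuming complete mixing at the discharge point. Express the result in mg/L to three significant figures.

310 L/s = 0.31 m³/s.
After complete mixing, C₀ = (0.0497·66 + 0.31·2.5) / 0.3597 = 11.27 mg/L.
Travel time t = 1.15e+04 m / 0.42 m/s = 2.738e+04 s = 0.3169 d.
C = 11.27·exp(−0.20·0.3169) = 11.27·0.9386 = 10.58 mg/L.

10.6 mg/L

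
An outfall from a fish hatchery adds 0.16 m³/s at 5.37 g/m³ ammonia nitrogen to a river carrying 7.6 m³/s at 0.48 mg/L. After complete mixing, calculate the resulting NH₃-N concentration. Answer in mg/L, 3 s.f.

By mass balance at complete mixing, C = (0.16·5.37 + 7.6·0.48) / (0.16 + 7.6) = 4.507/7.76 = 0.5808 mg/L.

0.581 mg/L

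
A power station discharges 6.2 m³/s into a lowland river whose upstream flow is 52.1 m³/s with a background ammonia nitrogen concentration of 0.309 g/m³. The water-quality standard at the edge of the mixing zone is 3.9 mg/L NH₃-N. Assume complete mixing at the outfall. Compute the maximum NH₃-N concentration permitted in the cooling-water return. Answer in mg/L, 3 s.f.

Mass balance: 3.9·58.3 = 6.2·Cₑ + 52.1·0.309.
Cₑ = (227.4 − 16.1) / 6.2 = 34.08 mg/L.

34.1 mg/L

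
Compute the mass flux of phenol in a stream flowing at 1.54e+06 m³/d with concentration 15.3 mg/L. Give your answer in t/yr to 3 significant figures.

1.54e+06 m³/d = 17.82 m³/s.
Mass flux = Q·C = 17.82 m³/s × 15.3 g/m³ = 272.7 g/s.
= 272.7 g/s × 31.56 = 8606 t/yr.

8610 t/yr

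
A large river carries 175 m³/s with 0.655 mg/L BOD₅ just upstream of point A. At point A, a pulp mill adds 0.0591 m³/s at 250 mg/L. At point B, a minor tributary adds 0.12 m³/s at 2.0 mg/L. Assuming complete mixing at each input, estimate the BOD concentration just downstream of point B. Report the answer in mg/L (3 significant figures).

0.740 mg/L

After input A: C = (175·0.655 + 0.0591·250) / 175.1 = 0.7392 mg/L.
After input B: C = (175.1·0.7392 + 0.12·2) / 175.2 = 0.74 mg/L.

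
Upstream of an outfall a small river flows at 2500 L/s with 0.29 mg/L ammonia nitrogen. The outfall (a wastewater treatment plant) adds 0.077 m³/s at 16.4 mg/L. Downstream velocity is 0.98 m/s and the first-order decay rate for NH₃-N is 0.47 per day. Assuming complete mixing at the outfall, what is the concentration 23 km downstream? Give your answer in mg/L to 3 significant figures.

2500 L/s = 2.5 m³/s.
After complete mixing, C₀ = (0.077·16.4 + 2.5·0.29) / 2.577 = 0.7714 mg/L.
Travel time t = 2.3e+04 m / 0.98 m/s = 2.347e+04 s = 0.2716 d.
C = 0.7714·exp(−0.47·0.2716) = 0.7714·0.8801 = 0.6789 mg/L.

0.679 mg/L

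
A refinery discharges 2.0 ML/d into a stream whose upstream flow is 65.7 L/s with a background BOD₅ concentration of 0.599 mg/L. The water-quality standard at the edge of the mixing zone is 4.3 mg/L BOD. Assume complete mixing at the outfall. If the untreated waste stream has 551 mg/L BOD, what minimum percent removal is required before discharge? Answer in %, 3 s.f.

97.3 %

2.0 ML/d = 0.02315 m³/s.
65.7 L/s = 0.0657 m³/s.
Mass balance: 4.3·0.08885 = 0.02315·Cₑ + 0.0657·0.599.
Cₑ = (0.382 − 0.03935) / 0.02315 = 14.8 mg/L.
Required removal = 1 − 14.8/551 = 97.31 %.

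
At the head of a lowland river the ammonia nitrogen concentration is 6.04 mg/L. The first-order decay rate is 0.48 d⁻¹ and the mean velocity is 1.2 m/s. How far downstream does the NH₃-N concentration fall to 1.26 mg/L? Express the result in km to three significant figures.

339 km

From C = C₀·e^(−kt), t = ln(C₀/C)/k = ln(6.04/1.26)/0.48 = 1.567/0.48 = 3.265 d.
Distance = v·t = 1.2 m/s × 2.821e+05 s = 3.385e+05 m = 338.5 km.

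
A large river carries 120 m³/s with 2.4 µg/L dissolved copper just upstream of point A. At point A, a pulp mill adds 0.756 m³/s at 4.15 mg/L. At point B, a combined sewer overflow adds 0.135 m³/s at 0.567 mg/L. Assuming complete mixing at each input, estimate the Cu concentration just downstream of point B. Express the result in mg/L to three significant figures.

0.0290 mg/L

2.4 µg/L = 0.0024 mg/L.
After input A: C = (120·0.0024 + 0.756·4.15) / 120.8 = 0.02837 mg/L.
After input B: C = (120.8·0.02837 + 0.135·0.567) / 120.9 = 0.02897 mg/L.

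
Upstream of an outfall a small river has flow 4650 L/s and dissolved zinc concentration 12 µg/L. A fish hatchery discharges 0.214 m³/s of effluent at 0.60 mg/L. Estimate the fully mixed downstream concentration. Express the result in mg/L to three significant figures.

4650 L/s = 4.65 m³/s.
12 µg/L = 0.012 mg/L.
Flow-weighted mixing gives C = (0.214·0.6 + 4.65·0.012) / (0.214 + 4.65) = 0.1842/4.864 = 0.03787 mg/L.

0.0379 mg/L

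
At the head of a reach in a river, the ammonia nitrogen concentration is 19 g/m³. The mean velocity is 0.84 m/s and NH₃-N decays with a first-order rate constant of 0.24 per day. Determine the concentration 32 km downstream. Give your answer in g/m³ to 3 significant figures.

Travel time t = 32 km / 0.84 m/s = 3.2e+04/0.84 = 3.81e+04 s = 0.4409 d.
First-order decay: C = 19·exp(−0.24·0.4409) = 19·0.8996 = 17.09 g/m³.

17.1 g/m³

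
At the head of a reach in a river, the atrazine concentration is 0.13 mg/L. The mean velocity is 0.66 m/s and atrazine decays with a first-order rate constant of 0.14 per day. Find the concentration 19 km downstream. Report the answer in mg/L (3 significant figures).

0.124 mg/L

Travel time t = 19 km / 0.66 m/s = 1.9e+04/0.66 = 2.879e+04 s = 0.3332 d.
First-order decay: C = 0.13·exp(−0.14·0.3332) = 0.13·0.9544 = 0.1241 mg/L.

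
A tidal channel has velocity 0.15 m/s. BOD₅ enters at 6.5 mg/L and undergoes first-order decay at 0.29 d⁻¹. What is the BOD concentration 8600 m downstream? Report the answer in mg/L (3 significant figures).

5.36 mg/L

Travel time t = 8600 m / 0.15 m/s = 8600/0.15 = 5.733e+04 s = 0.6636 d.
First-order decay: C = 6.5·exp(−0.29·0.6636) = 6.5·0.8249 = 5.362 mg/L.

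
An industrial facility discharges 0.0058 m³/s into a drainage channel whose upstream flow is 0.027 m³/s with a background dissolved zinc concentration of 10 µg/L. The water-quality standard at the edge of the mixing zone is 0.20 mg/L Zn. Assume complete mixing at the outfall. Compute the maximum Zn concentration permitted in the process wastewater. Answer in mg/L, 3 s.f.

10 µg/L = 0.01 mg/L.
Mass balance: 0.2·0.0328 = 0.0058·Cₑ + 0.027·0.01.
Cₑ = (0.00656 − 0.00027) / 0.0058 = 1.084 mg/L.

1.08 mg/L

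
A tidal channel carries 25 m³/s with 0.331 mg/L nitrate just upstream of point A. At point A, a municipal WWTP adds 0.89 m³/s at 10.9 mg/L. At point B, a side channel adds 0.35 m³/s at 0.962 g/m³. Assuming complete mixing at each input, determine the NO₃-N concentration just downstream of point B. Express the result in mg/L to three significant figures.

0.698 mg/L

After input A: C = (25·0.331 + 0.89·10.9) / 25.89 = 0.6943 mg/L.
After input B: C = (25.89·0.6943 + 0.35·0.962) / 26.24 = 0.6979 mg/L.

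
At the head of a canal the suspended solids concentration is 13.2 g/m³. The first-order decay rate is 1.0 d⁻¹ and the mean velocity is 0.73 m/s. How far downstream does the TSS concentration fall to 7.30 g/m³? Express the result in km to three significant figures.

37.4 km

From C = C₀·e^(−kt), t = ln(C₀/C)/k = ln(13.2/7.30)/1.0 = 0.5923/1.0 = 0.5923 d.
Distance = v·t = 0.73 m/s × 5.118e+04 s = 3.736e+04 m = 37.36 km.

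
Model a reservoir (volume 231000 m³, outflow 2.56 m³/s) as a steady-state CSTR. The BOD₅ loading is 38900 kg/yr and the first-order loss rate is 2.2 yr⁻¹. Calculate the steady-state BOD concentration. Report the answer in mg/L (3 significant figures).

Outflow Q = 2.56 m³/s × 3.156e+07 s/yr = 8.079e+07 m³/yr.
Steady-state CSTR mass balance: W = Q·C + k·V·C, so C = W/(Q + kV).
Q + kV = 8.079e+07 + 2.2·231000 = 8.13e+07 m³/yr.
C = 38900/8.13e+07 = 0.0004785 kg/m³ = 0.4785 mg/L.

0.479 mg/L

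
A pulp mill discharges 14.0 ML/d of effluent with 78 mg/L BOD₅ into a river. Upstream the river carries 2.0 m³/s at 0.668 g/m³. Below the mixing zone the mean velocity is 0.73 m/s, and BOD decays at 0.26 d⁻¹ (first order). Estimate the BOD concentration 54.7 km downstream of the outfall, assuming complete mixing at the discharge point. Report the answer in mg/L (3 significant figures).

14.0 ML/d = 0.162 m³/s.
After complete mixing, C₀ = (0.162·78 + 2·0.668) / 2.162 = 6.464 mg/L.
Travel time t = 5.47e+04 m / 0.73 m/s = 7.493e+04 s = 0.8673 d.
C = 6.464·exp(−0.26·0.8673) = 6.464·0.7981 = 5.159 mg/L.

5.16 mg/L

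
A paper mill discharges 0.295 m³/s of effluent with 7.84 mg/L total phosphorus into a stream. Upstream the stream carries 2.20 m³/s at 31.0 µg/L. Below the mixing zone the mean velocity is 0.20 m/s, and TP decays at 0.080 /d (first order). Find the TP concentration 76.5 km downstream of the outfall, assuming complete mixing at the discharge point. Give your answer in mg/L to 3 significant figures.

31.0 µg/L = 0.031 mg/L.
After complete mixing, C₀ = (0.295·7.84 + 2.2·0.031) / 2.495 = 0.9543 mg/L.
Travel time t = 7.65e+04 m / 0.20 m/s = 3.825e+05 s = 4.427 d.
C = 0.9543·exp(−0.080·4.427) = 0.9543·0.7018 = 0.6697 mg/L.

0.670 mg/L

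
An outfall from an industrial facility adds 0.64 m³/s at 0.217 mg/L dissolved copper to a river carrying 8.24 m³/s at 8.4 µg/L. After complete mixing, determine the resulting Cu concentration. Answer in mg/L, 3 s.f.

0.0234 mg/L

8.4 µg/L = 0.0084 mg/L.
Conservation of mass across the mixing zone: C = (0.64·0.217 + 8.24·0.0084) / (0.64 + 8.24) = 0.2081/8.88 = 0.02343 mg/L.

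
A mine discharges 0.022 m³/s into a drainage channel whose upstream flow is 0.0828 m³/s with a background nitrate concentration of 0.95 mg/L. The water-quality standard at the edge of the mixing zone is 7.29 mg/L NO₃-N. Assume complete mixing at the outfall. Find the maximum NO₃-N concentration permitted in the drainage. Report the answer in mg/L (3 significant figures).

Mass balance: 7.29·0.1048 = 0.022·Cₑ + 0.0828·0.95.
Cₑ = (0.764 − 0.07866) / 0.022 = 31.15 mg/L.

31.2 mg/L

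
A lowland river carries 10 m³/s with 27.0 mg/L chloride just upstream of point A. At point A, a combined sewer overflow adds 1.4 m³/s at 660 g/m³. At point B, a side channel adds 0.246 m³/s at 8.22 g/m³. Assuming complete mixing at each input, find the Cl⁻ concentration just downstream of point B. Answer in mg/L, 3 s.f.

103 mg/L

After input A: C = (10·27 + 1.4·660) / 11.4 = 104.7 mg/L.
After input B: C = (11.4·104.7 + 0.246·8.22) / 11.65 = 102.7 mg/L.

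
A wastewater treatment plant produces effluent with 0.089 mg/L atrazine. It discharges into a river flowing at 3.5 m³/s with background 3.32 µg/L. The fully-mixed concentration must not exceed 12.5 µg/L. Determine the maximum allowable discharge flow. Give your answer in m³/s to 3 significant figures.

0.420 m³/s

3.32 µg/L = 0.00332 mg/L.
12.5 µg/L = 0.0125 mg/L.
Mass balance at complete mixing: C_std·(Q_w + Q_r) = Q_w·C_e + Q_r·C_b.
Rearranging, Q_w = Q_r·(C_std − C_b)/(C_e − C_std) = 3.5·(0.0125 − 0.00332) / (0.089 − 0.0125) = 0.42 m³/s.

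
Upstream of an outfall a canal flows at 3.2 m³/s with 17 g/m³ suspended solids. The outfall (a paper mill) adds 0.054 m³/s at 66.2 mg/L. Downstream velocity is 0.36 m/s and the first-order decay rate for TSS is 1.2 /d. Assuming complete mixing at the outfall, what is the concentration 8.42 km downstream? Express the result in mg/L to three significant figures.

12.9 mg/L

After complete mixing, C₀ = (0.054·66.2 + 3.2·17) / 3.254 = 17.82 mg/L.
Travel time t = 8420 m / 0.36 m/s = 2.339e+04 s = 0.2707 d.
C = 17.82·exp(−1.2·0.2707) = 17.82·0.7226 = 12.87 mg/L.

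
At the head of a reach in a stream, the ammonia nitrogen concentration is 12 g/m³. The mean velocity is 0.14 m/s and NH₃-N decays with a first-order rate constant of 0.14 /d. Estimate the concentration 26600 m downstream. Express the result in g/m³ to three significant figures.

Travel time t = 26600 m / 0.14 m/s = 2.66e+04/0.14 = 1.9e+05 s = 2.199 d.
First-order decay: C = 12·exp(−0.14·2.199) = 12·0.735 = 8.82 g/m³.

8.82 g/m³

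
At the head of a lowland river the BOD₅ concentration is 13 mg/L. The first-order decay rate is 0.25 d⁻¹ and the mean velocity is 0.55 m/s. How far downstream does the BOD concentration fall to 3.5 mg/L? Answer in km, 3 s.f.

249 km

From C = C₀·e^(−kt), t = ln(C₀/C)/k = ln(13/3.5)/0.25 = 1.312/0.25 = 5.249 d.
Distance = v·t = 0.55 m/s × 4.535e+05 s = 2.494e+05 m = 249.4 km.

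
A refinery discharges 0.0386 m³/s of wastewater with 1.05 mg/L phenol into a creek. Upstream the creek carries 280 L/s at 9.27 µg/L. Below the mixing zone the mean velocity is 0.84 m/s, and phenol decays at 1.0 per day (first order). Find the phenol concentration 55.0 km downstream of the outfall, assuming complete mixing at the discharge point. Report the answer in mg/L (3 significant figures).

280 L/s = 0.28 m³/s.
9.27 µg/L = 0.00927 mg/L.
After complete mixing, C₀ = (0.0386·1.05 + 0.28·0.00927) / 0.3186 = 0.1354 mg/L.
Travel time t = 5.5e+04 m / 0.84 m/s = 6.548e+04 s = 0.7578 d.
C = 0.1354·exp(−1.0·0.7578) = 0.1354·0.4687 = 0.06344 mg/L.

0.0634 mg/L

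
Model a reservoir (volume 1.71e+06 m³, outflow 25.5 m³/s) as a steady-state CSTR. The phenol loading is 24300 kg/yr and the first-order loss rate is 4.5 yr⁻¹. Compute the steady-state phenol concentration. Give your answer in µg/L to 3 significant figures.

Outflow Q = 25.5 m³/s × 3.156e+07 s/yr = 8.047e+08 m³/yr.
Steady-state CSTR mass balance: W = Q·C + k·V·C, so C = W/(Q + kV).
Q + kV = 8.047e+08 + 4.5·1.71e+06 = 8.124e+08 m³/yr.
C = 24300/8.124e+08 = 2.991e-05 kg/m³ = 0.02991 mg/L = 29.91 µg/L.

29.9 µg/L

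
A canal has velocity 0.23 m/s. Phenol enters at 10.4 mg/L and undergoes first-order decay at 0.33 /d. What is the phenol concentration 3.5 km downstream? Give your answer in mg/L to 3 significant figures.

Travel time t = 3.5 km / 0.23 m/s = 3500/0.23 = 1.522e+04 s = 0.1761 d.
First-order decay: C = 10.4·exp(−0.33·0.1761) = 10.4·0.9435 = 9.813 mg/L.

9.81 mg/L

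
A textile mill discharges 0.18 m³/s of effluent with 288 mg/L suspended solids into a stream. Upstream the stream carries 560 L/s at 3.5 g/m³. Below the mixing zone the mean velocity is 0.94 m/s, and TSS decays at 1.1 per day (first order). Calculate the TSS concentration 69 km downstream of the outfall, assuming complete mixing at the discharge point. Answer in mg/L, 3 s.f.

28.6 mg/L

560 L/s = 0.56 m³/s.
After complete mixing, C₀ = (0.18·288 + 0.56·3.5) / 0.74 = 72.7 mg/L.
Travel time t = 6.9e+04 m / 0.94 m/s = 7.34e+04 s = 0.8496 d.
C = 72.7·exp(−1.1·0.8496) = 72.7·0.3928 = 28.56 mg/L.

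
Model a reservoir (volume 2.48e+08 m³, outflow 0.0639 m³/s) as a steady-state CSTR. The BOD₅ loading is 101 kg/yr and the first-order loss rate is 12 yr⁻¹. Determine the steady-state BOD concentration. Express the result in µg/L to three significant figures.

Outflow Q = 0.0639 m³/s × 3.156e+07 s/yr = 2.017e+06 m³/yr.
Steady-state CSTR mass balance: W = Q·C + k·V·C, so C = W/(Q + kV).
Q + kV = 2.017e+06 + 12·2.48e+08 = 2.978e+09 m³/yr.
C = 101/2.978e+09 = 3.392e-08 kg/m³ = 3.392e-05 mg/L = 0.03392 µg/L.

0.0339 µg/L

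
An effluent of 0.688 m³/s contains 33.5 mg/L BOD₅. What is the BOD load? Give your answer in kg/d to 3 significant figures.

Mass flux = Q·C = 0.688 m³/s × 33.5 g/m³ = 23.05 g/s.
= 23.05 g/s × 86.4 = 1991 kg/d.

1990 kg/d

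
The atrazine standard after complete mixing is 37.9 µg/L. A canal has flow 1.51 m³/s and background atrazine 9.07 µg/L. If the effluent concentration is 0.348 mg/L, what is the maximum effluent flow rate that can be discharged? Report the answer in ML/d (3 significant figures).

9.07 µg/L = 0.00907 mg/L.
37.9 µg/L = 0.0379 mg/L.
Mass balance at complete mixing: C_std·(Q_w + Q_r) = Q_w·C_e + Q_r·C_b.
Rearranging, Q_w = Q_r·(C_std − C_b)/(C_e − C_std) = 1.51·(0.0379 − 0.00907) / (0.348 − 0.0379) = 0.1404 m³/s.
= 12.13 ML/d.

12.1 ML/d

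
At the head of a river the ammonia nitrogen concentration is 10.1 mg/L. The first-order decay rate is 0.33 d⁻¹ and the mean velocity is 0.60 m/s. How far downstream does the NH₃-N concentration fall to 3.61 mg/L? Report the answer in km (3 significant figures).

From C = C₀·e^(−kt), t = ln(C₀/C)/k = ln(10.1/3.61)/0.33 = 1.029/0.33 = 3.118 d.
Distance = v·t = 0.60 m/s × 2.694e+05 s = 1.616e+05 m = 161.6 km.

162 km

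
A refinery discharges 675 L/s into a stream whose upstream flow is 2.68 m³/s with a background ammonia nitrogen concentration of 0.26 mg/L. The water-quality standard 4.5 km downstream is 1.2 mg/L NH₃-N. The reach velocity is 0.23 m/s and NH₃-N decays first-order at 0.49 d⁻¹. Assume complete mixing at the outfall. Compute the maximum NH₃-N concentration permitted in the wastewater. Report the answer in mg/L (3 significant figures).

675 L/s = 0.675 m³/s.
Travel time to the compliance point: t = 4500/0.23 = 1.957e+04 s = 0.2264 d; decay factor exp(−0.49·0.2264) = 0.895.
So the concentration just after mixing may be at most 1.2/0.895 = 1.341 mg/L.
Mass balance: 1.341·3.355 = 0.675·Cₑ + 2.68·0.26.
Cₑ = (4.498 − 0.6968) / 0.675 = 5.632 mg/L.

5.63 mg/L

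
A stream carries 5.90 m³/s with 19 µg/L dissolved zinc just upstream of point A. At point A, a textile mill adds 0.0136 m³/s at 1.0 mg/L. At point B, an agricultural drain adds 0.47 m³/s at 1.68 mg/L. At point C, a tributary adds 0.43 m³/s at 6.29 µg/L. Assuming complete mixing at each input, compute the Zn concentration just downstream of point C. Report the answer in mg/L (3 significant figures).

19 µg/L = 0.019 mg/L.
After input A: C = (5.9·0.019 + 0.0136·1) / 5.914 = 0.02126 mg/L.
After input B: C = (5.914·0.02126 + 0.47·1.68) / 6.384 = 0.1434 mg/L.
6.29 µg/L = 0.00629 mg/L.
After input C: C = (6.384·0.1434 + 0.43·0.00629) / 6.814 = 0.1347 mg/L.

0.135 mg/L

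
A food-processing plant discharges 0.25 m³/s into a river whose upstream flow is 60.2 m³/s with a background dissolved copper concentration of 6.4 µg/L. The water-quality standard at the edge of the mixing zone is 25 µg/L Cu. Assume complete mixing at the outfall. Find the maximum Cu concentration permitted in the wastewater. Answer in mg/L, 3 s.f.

4.50 mg/L

6.4 µg/L = 0.0064 mg/L.
25 µg/L = 0.025 mg/L.
Mass balance: 0.025·60.45 = 0.25·Cₑ + 60.2·0.0064.
Cₑ = (1.511 − 0.3853) / 0.25 = 4.504 mg/L.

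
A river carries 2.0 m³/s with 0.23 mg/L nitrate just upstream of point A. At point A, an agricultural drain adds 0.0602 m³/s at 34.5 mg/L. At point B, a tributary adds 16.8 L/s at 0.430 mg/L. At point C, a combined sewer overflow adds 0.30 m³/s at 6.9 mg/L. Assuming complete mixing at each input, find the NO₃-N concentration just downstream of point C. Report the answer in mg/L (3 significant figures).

After input A: C = (2·0.23 + 0.0602·34.5) / 2.06 = 1.231 mg/L.
16.8 L/s = 0.0168 m³/s.
After input B: C = (2.06·1.231 + 0.0168·0.43) / 2.077 = 1.225 mg/L.
After input C: C = (2.077·1.225 + 0.3·6.9) / 2.377 = 1.941 mg/L.

1.94 mg/L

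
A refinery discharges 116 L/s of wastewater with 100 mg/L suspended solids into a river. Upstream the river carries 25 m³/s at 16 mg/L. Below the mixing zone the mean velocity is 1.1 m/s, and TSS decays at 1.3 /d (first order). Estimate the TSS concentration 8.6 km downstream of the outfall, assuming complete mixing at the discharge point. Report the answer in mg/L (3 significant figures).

14.6 mg/L

116 L/s = 0.116 m³/s.
After complete mixing, C₀ = (0.116·100 + 25·16) / 25.12 = 16.39 mg/L.
Travel time t = 8600 m / 1.1 m/s = 7818 s = 0.09049 d.
C = 16.39·exp(−1.3·0.09049) = 16.39·0.889 = 14.57 mg/L.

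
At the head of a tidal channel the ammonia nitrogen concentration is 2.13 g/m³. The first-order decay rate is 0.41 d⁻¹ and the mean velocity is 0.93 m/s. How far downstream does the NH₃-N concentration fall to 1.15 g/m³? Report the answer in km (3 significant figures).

From C = C₀·e^(−kt), t = ln(C₀/C)/k = ln(2.13/1.15)/0.41 = 0.6164/0.41 = 1.503 d.
Distance = v·t = 0.93 m/s × 1.299e+05 s = 1.208e+05 m = 120.8 km.

121 km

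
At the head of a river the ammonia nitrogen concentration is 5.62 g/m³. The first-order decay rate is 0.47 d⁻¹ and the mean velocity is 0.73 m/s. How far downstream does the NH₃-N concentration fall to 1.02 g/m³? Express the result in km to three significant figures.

From C = C₀·e^(−kt), t = ln(C₀/C)/k = ln(5.62/1.02)/0.47 = 1.707/0.47 = 3.631 d.
Distance = v·t = 0.73 m/s × 3.137e+05 s = 2.29e+05 m = 229 km.

229 km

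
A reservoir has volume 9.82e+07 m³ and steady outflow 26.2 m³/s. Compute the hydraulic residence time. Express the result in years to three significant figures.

Q = 26.2 m³/s × 3.156e+07 s/yr = 8.268e+08 m³/yr.
Hydraulic residence time τ = V/Q = 9.82e+07/8.268e+08 = 0.1188 yr.

0.119 yr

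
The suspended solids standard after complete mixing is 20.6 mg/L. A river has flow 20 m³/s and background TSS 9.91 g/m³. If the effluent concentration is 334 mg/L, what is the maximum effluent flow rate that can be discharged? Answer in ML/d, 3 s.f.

58.9 ML/d

Mass balance at complete mixing: C_std·(Q_w + Q_r) = Q_w·C_e + Q_r·C_b.
Rearranging, Q_w = Q_r·(C_std − C_b)/(C_e − C_std) = 20·(20.6 − 9.91) / (334 − 20.6) = 0.6822 m³/s.
= 58.94 ML/d.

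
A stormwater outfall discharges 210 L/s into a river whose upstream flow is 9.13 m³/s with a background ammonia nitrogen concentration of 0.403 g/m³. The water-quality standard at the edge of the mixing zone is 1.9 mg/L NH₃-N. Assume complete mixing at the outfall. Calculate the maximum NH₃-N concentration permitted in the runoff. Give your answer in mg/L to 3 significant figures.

210 L/s = 0.21 m³/s.
Mass balance: 1.9·9.34 = 0.21·Cₑ + 9.13·0.403.
Cₑ = (17.75 − 3.679) / 0.21 = 66.98 mg/L.

67.0 mg/L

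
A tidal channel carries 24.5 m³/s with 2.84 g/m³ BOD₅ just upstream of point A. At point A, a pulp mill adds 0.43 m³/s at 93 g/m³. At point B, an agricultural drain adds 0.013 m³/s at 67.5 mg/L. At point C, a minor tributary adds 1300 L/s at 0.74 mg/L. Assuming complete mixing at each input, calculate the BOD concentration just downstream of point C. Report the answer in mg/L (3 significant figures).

4.25 mg/L

After input A: C = (24.5·2.84 + 0.43·93) / 24.93 = 4.395 mg/L.
After input B: C = (24.93·4.395 + 0.013·67.5) / 24.94 = 4.428 mg/L.
1300 L/s = 1.3 m³/s.
After input C: C = (24.94·4.428 + 1.3·0.74) / 26.24 = 4.245 mg/L.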